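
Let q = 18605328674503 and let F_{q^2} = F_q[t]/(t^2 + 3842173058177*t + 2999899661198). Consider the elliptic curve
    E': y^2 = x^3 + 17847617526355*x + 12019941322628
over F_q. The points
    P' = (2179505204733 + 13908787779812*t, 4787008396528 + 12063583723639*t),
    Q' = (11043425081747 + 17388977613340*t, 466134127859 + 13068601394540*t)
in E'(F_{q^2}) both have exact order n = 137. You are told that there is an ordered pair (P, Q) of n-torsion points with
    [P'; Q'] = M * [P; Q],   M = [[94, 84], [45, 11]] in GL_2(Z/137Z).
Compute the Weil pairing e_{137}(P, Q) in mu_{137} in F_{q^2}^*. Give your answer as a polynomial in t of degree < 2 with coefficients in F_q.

274784425362 + 12407727117377*t

Since e_{137}(P,P)=e_{137}(Q,Q)=1 and e_{137}(Q,P)=e_{137}(P,Q)^{-1}, expanding e_{137}(94*P + 84*Q,45*P + 11*Q) leaves e(P,Q)^det(M).
Hence e(P,Q) = e(P',Q')^{114} where 114 = 131^{-1} mod 137.
n = 137 = (10001001)_2 (8 bits, wt 3); accumulate f_{137,P'}(Q'+S)/f_{137,P'}(S) along the 7-step ladder.
Miller gives e_{137}(P',Q') = 13670240597431 + 930308027168*t in F_{18605328674503^2}.
(13670240597431 + 930308027168*t)^{114} mod (18605328674503,f) = 274784425362 + 12407727117377*t.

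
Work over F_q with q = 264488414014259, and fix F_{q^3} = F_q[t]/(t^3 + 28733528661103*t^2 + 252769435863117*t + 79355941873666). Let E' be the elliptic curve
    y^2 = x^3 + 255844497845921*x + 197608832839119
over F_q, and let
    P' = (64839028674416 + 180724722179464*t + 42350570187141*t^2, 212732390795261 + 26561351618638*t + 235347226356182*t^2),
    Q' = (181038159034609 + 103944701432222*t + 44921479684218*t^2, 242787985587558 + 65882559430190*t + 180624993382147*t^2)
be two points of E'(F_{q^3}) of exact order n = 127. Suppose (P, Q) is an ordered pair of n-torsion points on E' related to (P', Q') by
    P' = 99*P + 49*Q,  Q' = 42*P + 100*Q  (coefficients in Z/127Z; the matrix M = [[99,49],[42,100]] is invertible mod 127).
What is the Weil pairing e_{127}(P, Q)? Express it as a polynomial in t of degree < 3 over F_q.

Under M = [[99,49],[42,100]] in GL_2(Z/127), e_{127}(P',Q') = e_{127}(P,Q)^(99*100-49*42 mod 127).
det M = 99*100 - 49*42 = 7842 = 95 (mod 127); 95^{-1} = 123 (mod 127).
Miller loop for e_{127} over F_{264488414014259^3}: bits of 127 = 1111111; 6 double steps + 6 add steps, l/v at each.
So e_{127}(P',Q') = 224529050451206 + 4750999773587*t + 4944688990570*t^2.
Raise to 123: e(P,Q) = 12939189136070 + 18954531977867*t + 39895882995748*t^2 in mu_{127}.

12939189136070 + 18954531977867*t + 39895882995748*t^2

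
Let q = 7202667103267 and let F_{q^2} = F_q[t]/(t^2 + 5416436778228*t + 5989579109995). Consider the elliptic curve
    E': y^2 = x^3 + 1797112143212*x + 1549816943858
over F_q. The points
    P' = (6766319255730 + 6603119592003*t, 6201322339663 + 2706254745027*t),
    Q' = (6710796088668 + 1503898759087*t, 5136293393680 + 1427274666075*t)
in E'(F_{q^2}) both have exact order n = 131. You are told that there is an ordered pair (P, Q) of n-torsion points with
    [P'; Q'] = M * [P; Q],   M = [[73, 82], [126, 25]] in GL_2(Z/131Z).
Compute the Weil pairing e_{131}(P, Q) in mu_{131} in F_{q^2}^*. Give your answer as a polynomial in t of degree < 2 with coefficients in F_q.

The 131-Weil pairing on E[131] over F_{7202667103267} is alternating-bilinear: e_{131}(P',Q') = e_{131}(P,Q)^det(M).
73*25 - 82*126 = -8507; reduced mod 131: det = 8, inverse 82.
n = 131 = (10000011)_2 (8 bits, wt 3); accumulate f_{131,P'}(Q'+S)/f_{131,P'}(S) along the 7-step ladder.
f_P(D_Q)/f_Q(D_P) = 3511712921621 + 7101400557597*t.
Thus e_{131}(P,Q) = 1631672641960 + 381093334234*t.

1631672641960 + 381093334234*t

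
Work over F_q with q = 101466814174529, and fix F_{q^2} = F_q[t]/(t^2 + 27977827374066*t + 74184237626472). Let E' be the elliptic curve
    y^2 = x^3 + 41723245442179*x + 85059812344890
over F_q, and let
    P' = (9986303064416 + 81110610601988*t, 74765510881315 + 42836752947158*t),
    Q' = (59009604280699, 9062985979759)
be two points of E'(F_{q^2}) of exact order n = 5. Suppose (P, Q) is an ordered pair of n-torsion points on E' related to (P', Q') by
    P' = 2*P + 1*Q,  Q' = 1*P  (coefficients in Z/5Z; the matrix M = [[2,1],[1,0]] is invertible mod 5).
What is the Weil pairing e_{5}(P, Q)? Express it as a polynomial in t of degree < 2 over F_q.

46887510824548 + 98359029265794*t

Since e_{5}(P,P)=e_{5}(Q,Q)=1 and e_{5}(Q,P)=e_{5}(P,Q)^{-1}, expanding e_{5}(2*P + 1*Q,1*P) leaves e(P,Q)^det(M).
2*0 - 1*1 = -1; reduced mod 5: det = 4, inverse 4.
Run Miller on y^2=x^3+41723245442179*x+85059812344890 over F_{101466814174529}: ladder 101 (3 bits); e = f_P(D_Q)/f_Q(D_P).
f_P(D_Q)/f_Q(D_P) = 9337028409616 + 3107784908735*t.
e_{5}(P,Q) = (9337028409616 + 3107784908735*t)^{4} = 46887510824548 + 98359029265794*t.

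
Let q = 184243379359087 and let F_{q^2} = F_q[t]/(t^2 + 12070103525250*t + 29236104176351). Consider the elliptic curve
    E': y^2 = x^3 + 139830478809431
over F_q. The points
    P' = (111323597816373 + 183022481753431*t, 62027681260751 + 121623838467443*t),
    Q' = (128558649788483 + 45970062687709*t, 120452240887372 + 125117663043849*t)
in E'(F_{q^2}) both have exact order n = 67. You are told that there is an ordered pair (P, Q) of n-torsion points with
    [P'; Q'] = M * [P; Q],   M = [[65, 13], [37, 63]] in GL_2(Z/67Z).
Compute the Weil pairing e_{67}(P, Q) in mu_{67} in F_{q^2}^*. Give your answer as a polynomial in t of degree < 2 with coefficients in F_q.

e_{67}(aP+bQ,cP+dQ) = e_{67}(P,Q)^(ad-bc); with (a,b,c,d)=(65,13,37,63) this gives the det-67 law.
det(M) mod 67 = 63; its inverse in (Z/67)^* is 50 (check: 63*50 mod 67 = 1).
Miller loop for e_{67} over F_{184243379359087^2}: bits of 67 = 1000011; 6 double steps + 2 add steps, l/v at each.
So e_{67}(P',Q') = 175642975848887 + 25413891954188*t.
Finally e_{67}(P,Q) = 130973824057339 + 178324710928667*t.

130973824057339 + 178324710928667*t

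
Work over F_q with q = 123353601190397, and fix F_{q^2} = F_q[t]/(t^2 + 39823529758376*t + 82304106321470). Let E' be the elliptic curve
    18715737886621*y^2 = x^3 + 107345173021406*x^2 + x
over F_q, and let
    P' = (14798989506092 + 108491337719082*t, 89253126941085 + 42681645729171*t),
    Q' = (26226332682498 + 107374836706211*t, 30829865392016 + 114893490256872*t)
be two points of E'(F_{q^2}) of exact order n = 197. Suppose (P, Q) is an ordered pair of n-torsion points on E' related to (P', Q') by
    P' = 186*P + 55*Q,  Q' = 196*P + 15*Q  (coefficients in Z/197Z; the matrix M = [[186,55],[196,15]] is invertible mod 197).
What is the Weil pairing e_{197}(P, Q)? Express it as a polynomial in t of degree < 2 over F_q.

7867536120910 + 73598537094906*t

Since e_{197}(P,P)=e_{197}(Q,Q)=1 and e_{197}(Q,P)=e_{197}(P,Q)^{-1}, expanding e_{197}(186*P + 55*Q,196*P + 15*Q) leaves e(P,Q)^det(M).
det M = 186*15 - 55*196 = -7990 = 87 (mod 197); 87^{-1} = 77 (mod 197).
Set x_W=46334611011859*u+96033733940710, y_W=46334611011859*v; then E': y_W^2=x_W^3+77796582875107*x_W+5097988776263.
n = 197 = (11000101)_2 (8 bits, wt 4); accumulate f_{197,P'}(Q'+S)/f_{197,P'}(S) along the 7-step ladder.
Result: e(P',Q') = 80798474040169 + 43637980911194*t.
Raise to 77: e(P,Q) = 7867536120910 + 73598537094906*t in mu_{197}.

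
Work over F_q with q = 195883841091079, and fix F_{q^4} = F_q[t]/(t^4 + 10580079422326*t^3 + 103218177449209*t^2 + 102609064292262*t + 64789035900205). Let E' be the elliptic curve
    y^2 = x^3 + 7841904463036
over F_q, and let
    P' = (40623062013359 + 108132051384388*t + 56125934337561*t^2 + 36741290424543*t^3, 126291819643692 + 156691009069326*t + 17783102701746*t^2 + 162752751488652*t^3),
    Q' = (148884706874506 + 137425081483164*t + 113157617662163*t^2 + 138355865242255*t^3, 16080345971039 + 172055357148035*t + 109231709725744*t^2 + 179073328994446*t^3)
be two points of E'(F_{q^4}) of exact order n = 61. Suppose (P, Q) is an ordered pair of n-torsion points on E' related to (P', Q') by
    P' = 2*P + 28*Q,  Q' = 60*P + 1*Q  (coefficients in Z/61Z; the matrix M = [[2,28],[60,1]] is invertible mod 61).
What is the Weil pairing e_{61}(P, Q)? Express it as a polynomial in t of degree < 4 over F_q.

Alternating bilinearity on E[61] (values in mu_{61} in F_{195883841091079^4}) gives e(P',Q') = e(P,Q)^det(M).
Inverting 30 mod 61: 59. Thus e_{61}(P,Q) = e(P',Q')^{59}.
Miller loop for e_{61} over F_{195883841091079^4}: bits of 61 = 111101; 5 double steps + 4 add steps, l/v at each.
Miller gives e_{61}(P',Q') = 19217626627481 + 174217923653304*t + 183287462801186*t^2 + 92982321519563*t^3 in F_{195883841091079^4}.
Thus e_{61}(P,Q) = 119309404095225 + 14000486570852*t + 112088474766619*t^2 + 98962986182979*t^3.

119309404095225 + 14000486570852*t + 112088474766619*t^2 + 98962986182979*t^3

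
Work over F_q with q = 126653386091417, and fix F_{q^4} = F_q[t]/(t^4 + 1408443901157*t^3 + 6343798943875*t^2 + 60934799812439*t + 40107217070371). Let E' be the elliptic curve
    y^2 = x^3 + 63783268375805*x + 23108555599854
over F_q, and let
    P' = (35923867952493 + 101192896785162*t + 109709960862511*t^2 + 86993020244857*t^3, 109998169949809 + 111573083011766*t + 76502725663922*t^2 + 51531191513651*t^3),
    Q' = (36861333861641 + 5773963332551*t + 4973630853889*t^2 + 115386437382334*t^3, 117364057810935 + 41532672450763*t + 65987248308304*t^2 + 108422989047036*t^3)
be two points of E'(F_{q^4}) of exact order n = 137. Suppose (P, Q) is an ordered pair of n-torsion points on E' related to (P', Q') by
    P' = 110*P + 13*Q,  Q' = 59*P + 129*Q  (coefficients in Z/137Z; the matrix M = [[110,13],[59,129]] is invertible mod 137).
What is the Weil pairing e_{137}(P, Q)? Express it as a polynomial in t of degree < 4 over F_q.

The 137-Weil pairing on E[137] over F_{126653386091417} is alternating-bilinear: e_{137}(P',Q') = e_{137}(P,Q)^det(M).
110*129 - 13*59 = 13423; reduced mod 137: det = 134, inverse 91.
8-bit Miller (10001001) on E'/F_{126653386091417} with a'=63783268375805, b'=23108555599854: accumulate tangent/chord ratios at Q'+S and P'+S'.
e_{137}(P',Q') = 50778918922619 + 71467630626472*t + 50471231635218*t^2 + 114406537700887*t^3.
e_{137}(P,Q) = (50778918922619 + 71467630626472*t + 50471231635218*t^2 + 114406537700887*t^3)^{91} = 66374493500597 + 22577934136024*t + 93476440408689*t^2 + 40115884070281*t^3.

66374493500597 + 22577934136024*t + 93476440408689*t^2 + 40115884070281*t^3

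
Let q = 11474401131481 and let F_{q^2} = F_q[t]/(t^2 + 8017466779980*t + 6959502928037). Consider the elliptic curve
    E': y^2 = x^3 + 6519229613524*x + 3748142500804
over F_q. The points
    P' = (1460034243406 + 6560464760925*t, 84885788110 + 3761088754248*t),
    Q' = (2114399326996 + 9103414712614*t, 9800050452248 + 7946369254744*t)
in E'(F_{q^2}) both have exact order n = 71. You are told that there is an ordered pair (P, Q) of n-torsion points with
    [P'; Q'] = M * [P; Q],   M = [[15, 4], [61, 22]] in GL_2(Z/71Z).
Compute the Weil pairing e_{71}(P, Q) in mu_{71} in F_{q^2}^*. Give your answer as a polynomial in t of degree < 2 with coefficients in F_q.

7046138834741 + 4013861630070*t

Since e_{71}(P,P)=e_{71}(Q,Q)=1 and e_{71}(Q,P)=e_{71}(P,Q)^{-1}, expanding e_{71}(15*P + 4*Q,61*P + 22*Q) leaves e(P,Q)^det(M).
So e_{71}(P,Q) = e_{71}(P',Q')^{19}, since 15*19 = 1 mod 71.
Run Miller on y^2=x^3+6519229613524*x+3748142500804 over F_{11474401131481}: ladder 1000111 (7 bits); e = f_P(D_Q)/f_Q(D_P).
e_{71}(P',Q') = 4740811019093 + 11033655679812*t.
e_{71}(P,Q) = (4740811019093 + 11033655679812*t)^{19} = 7046138834741 + 4013861630070*t.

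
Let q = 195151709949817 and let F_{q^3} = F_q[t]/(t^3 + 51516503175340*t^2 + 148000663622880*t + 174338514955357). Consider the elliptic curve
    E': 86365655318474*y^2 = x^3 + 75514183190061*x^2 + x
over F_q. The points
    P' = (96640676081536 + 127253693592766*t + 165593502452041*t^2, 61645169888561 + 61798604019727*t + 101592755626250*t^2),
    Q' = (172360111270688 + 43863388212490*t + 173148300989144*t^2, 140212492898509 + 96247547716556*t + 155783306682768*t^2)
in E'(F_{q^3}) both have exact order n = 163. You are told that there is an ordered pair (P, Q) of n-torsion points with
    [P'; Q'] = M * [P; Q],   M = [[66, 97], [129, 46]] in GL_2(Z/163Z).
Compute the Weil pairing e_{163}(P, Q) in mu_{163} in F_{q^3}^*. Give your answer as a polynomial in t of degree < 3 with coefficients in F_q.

43551130844334 + 56744688284500*t + 136565965296423*t^2

The 163-Weil pairing on E[163] over F_{195151709949817} is alternating-bilinear: e_{163}(P',Q') = e_{163}(P,Q)^det(M).
66*46 - 97*129 = -9477; reduced mod 163: det = 140, inverse 85.
Montgomery->Weierstrass: x_W = 55509995680021*x+171305818722158, y_W=55509995680021*y on F_{195151709949817}; lands on y^2=x^3+81196407766912*x+40315510071613.
Double-and-add over 10100011: 8-1 doublings, 4-1 additions; each step l_{T,T}/v_{2T} or l_{T,P'}/v at Q'+S for random S.
e_{163}(P',Q') = 122816109901531 + 52301514442499*t + 2102502599533*t^2.
e_{163}(P,Q) = (122816109901531 + 52301514442499*t + 2102502599533*t^2)^{85} = 43551130844334 + 56744688284500*t + 136565965296423*t^2.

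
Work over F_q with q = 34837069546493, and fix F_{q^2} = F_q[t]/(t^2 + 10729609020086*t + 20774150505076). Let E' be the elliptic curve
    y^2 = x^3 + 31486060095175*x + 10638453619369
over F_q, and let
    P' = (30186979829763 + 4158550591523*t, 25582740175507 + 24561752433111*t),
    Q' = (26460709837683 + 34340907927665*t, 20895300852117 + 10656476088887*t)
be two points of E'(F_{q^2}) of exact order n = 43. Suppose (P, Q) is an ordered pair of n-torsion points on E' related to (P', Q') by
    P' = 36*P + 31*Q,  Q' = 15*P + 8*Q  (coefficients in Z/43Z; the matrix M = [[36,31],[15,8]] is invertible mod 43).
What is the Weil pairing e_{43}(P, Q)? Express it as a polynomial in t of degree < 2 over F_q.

5771452527875 + 1625719725754*t

Under M = [[36,31],[15,8]] in GL_2(Z/43), e_{43}(P',Q') = e_{43}(P,Q)^(36*8-31*15 mod 43).
So e_{43}(P,Q) = e_{43}(P',Q')^{17}, since 38*17 = 1 mod 43.
Double-and-add over 101011: 6-1 doublings, 4-1 additions; each step l_{T,T}/v_{2T} or l_{T,P'}/v at Q'+S for random S.
f_P(D_Q)/f_Q(D_P) = 25225770369992 + 22763091333758*t.
(25225770369992 + 22763091333758*t)^{17} mod (34837069546493,f) = 5771452527875 + 1625719725754*t.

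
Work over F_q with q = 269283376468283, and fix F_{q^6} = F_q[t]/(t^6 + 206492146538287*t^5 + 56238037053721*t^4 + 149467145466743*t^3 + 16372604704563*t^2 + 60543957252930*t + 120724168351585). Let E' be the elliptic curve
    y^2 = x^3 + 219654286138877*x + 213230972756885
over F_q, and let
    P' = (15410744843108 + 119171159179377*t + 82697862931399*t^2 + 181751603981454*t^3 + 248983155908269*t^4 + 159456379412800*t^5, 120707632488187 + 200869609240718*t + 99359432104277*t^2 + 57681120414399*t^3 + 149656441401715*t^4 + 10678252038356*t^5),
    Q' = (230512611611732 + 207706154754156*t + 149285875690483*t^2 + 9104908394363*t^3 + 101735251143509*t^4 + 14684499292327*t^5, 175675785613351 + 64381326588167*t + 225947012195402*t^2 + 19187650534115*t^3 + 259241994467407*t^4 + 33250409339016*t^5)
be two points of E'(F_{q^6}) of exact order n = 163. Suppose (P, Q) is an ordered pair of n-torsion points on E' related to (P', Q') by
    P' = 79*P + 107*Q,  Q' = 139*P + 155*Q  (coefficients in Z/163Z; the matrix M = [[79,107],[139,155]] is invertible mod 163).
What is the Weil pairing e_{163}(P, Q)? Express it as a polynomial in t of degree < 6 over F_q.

92541762353870 + 157224459003568*t + 212061703724208*t^2 + 12657363278973*t^3 + 19506567200193*t^4 + 118059576113077*t^5

e_{163}(aP+bQ,cP+dQ) = e_{163}(P,Q)^(ad-bc); with (a,b,c,d)=(79,107,139,155) this gives the det-163 law.
Hence e(P,Q) = e(P',Q')^{57} where 57 = 143^{-1} mod 163.
8-bit Miller (10100011) on E'/F_{269283376468283} with a'=219654286138877, b'=213230972756885: accumulate tangent/chord ratios at Q'+S and P'+S'.
Miller gives e_{163}(P',Q') = 86456637186014 + 223892794188784*t + 182683967907962*t^2 + 125712751195936*t^3 + 221000012256081*t^4 + 237183354870853*t^5 in F_{269283376468283^6}.
Thus e_{163}(P,Q) = 92541762353870 + 157224459003568*t + 212061703724208*t^2 + 12657363278973*t^3 + 19506567200193*t^4 + 118059576113077*t^5.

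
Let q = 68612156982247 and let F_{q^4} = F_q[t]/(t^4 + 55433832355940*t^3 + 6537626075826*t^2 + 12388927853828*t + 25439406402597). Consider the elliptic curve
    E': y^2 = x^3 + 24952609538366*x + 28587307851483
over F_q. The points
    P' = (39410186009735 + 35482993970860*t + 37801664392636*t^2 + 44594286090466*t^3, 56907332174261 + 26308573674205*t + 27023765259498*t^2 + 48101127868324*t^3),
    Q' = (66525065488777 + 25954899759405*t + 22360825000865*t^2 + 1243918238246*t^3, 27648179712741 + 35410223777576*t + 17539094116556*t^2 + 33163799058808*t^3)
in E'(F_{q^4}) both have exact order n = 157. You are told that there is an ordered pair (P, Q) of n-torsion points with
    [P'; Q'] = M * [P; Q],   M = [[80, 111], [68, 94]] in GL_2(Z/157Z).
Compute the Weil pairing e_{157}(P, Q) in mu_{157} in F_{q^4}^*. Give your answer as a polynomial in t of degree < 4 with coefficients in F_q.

68441691477458 + 3891547097675*t + 35400342037873*t^2 + 46436961924126*t^3

The 157-Weil pairing on E[157] over F_{68612156982247} is alternating-bilinear: e_{157}(P',Q') = e_{157}(P,Q)^det(M).
Inverting 129 mod 157: 28. Thus e_{157}(P,Q) = e(P',Q')^{28}.
Miller loop for e_{157} over F_{68612156982247^4}: bits of 157 = 10011101; 7 double steps + 4 add steps, l/v at each.
The quotient is 26366563561216 + 20532951269422*t + 61836218031206*t^2 + 37129413377181*t^3.
Finally e_{157}(P,Q) = 68441691477458 + 3891547097675*t + 35400342037873*t^2 + 46436961924126*t^3.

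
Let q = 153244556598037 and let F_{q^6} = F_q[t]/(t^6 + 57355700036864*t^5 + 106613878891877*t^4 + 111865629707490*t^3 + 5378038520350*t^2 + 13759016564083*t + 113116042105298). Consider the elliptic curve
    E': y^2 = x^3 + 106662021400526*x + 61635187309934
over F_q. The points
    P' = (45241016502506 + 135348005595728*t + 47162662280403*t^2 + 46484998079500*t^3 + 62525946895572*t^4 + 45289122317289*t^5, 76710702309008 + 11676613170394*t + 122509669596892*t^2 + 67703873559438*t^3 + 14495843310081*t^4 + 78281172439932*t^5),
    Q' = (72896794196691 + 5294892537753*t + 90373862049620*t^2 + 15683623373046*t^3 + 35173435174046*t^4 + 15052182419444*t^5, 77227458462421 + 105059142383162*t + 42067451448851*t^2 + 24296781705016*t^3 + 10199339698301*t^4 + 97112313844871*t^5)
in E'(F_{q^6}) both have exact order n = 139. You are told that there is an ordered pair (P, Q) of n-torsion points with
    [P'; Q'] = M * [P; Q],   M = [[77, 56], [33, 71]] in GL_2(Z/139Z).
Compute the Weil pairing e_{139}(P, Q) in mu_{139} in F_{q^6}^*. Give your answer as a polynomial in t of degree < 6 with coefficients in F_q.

123615327058345 + 69398670701572*t + 88767088191414*t^2 + 103956921178314*t^3 + 149977580973428*t^4 + 144069596411837*t^5

Under M = [[77,56],[33,71]] in GL_2(Z/139), e_{139}(P',Q') = e_{139}(P,Q)^(77*71-56*33 mod 139).
77*71 - 56*33 = 3619; reduced mod 139: det = 5, inverse 28.
Double-and-add over 10001011: 8-1 doublings, 4-1 additions; each step l_{T,T}/v_{2T} or l_{T,P'}/v at Q'+S for random S.
The quotient is 105047597425465 + 135401878844682*t + 91009882573515*t^2 + 9125526903336*t^3 + 99413870172836*t^4 + 78555457590624*t^5.
(105047597425465 + 135401878844682*t + 91009882573515*t^2 + 9125526903336*t^3 + 99413870172836*t^4 + 78555457590624*t^5)^{28} mod (153244556598037,f) = 123615327058345 + 69398670701572*t + 88767088191414*t^2 + 103956921178314*t^3 + 149977580973428*t^4 + 144069596411837*t^5.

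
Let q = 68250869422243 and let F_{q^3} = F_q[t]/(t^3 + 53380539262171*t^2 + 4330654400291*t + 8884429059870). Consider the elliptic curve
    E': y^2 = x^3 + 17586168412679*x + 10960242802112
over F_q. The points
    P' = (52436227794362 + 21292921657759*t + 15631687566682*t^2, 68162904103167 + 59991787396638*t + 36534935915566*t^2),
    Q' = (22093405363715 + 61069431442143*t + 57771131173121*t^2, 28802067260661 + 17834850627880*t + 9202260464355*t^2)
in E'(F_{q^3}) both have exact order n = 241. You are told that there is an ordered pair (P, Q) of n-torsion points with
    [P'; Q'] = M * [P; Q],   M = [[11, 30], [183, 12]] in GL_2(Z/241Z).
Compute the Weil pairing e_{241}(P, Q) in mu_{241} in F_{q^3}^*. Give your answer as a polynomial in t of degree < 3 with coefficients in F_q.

Since e_{241}(P,P)=e_{241}(Q,Q)=1 and e_{241}(Q,P)=e_{241}(P,Q)^{-1}, expanding e_{241}(11*P + 30*Q,183*P + 12*Q) leaves e(P,Q)^det(M).
Hence e(P,Q) = e(P',Q')^{142} where 142 = 185^{-1} mod 241.
8-bit Miller (11110001) on E'/F_{68250869422243} with a'=17586168412679, b'=10960242802112: accumulate tangent/chord ratios at Q'+S and P'+S'.
f_P(D_Q)/f_Q(D_P) = 27947836003713 + 21444400930444*t + 16245246683249*t^2.
Finally e_{241}(P,Q) = 19227355736913 + 13671476878948*t + 10874732409682*t^2.

19227355736913 + 13671476878948*t + 10874732409682*t^2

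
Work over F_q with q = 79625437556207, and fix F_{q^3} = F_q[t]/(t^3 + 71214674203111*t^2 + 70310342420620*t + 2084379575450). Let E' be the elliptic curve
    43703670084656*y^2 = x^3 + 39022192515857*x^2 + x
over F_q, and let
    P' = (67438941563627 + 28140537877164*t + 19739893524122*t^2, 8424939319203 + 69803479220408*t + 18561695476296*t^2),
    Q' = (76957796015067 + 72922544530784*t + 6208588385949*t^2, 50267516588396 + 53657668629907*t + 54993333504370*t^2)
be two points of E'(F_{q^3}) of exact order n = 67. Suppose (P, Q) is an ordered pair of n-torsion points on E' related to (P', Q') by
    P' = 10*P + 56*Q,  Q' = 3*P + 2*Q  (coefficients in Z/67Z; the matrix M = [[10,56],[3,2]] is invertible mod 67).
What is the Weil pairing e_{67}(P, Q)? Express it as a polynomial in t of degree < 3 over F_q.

1749880856383 + 25220479260686*t + 60253530405343*t^2

Since e_{67}(P,P)=e_{67}(Q,Q)=1 and e_{67}(Q,P)=e_{67}(P,Q)^{-1}, expanding e_{67}(10*P + 56*Q,3*P + 2*Q) leaves e(P,Q)^det(M).
Inverting 53 mod 67: 43. Thus e_{67}(P,Q) = e(P',Q')^{43}.
Montgomery->Weierstrass: x_W = 1952691057131*x+34926433277567, y_W=1952691057131*y on F_{79625437556207}; lands on y^2=x^3+62842795766299*x+47480844505966.
Build f_{67,P'} and f_{67,Q'} via the 7-bit ladder of 67=1000011_2; evaluate at shifted divisors; quotient in F_{79625437556207^3}.
The quotient is 24797946600915 + 11979254823678*t + 62243475894965*t^2.
Thus e_{67}(P,Q) = 1749880856383 + 25220479260686*t + 60253530405343*t^2.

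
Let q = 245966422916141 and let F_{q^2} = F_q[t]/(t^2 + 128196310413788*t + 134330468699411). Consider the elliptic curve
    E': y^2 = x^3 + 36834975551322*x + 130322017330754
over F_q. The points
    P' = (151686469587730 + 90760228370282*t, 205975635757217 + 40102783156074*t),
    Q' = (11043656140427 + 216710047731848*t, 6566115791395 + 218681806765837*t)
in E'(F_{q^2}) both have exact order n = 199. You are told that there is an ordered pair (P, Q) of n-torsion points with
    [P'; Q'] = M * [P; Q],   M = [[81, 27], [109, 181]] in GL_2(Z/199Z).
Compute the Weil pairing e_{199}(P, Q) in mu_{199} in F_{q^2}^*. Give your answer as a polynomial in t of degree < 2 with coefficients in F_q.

142615073983649 + 123867941440398*t

e_{199} is bilinear + alternating on E[199], so e_{199}(81*P + 27*Q, 109*P + 181*Q) = e_{199}(P,Q)^(81*181-27*109).
Inverting 176 mod 199: 173. Thus e_{199}(P,Q) = e(P',Q')^{173}.
8-bit Miller (11000111) on E'/F_{245966422916141} with a'=36834975551322, b'=130322017330754: accumulate tangent/chord ratios at Q'+S and P'+S'.
f_P(D_Q)/f_Q(D_P) = 20198263589219 + 221286895412740*t.
e_{199}(P,Q) = (20198263589219 + 221286895412740*t)^{173} = 142615073983649 + 123867941440398*t.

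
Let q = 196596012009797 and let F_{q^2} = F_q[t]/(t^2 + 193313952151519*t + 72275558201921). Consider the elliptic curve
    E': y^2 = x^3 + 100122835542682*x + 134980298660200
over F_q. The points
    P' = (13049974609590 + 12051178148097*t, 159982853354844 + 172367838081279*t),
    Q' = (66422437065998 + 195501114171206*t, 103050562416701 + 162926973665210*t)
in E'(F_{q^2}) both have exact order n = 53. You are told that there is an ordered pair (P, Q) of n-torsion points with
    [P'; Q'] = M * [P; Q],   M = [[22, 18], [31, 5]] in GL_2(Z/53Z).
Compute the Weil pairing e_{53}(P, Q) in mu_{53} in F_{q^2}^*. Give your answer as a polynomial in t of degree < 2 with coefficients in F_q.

71903682276541 + 130245966870739*t

The 53-Weil pairing on E[53] over F_{196596012009797} is alternating-bilinear: e_{53}(P',Q') = e_{53}(P,Q)^det(M).
det M = 22*5 - 18*31 = -448 = 29 (mod 53); 29^{-1} = 11 (mod 53).
Miller loop for e_{53} over F_{196596012009797^2}: bits of 53 = 110101; 5 double steps + 3 add steps, l/v at each.
The quotient is 49472298690361 + 171870967169420*t.
Finally e_{53}(P,Q) = 71903682276541 + 130245966870739*t.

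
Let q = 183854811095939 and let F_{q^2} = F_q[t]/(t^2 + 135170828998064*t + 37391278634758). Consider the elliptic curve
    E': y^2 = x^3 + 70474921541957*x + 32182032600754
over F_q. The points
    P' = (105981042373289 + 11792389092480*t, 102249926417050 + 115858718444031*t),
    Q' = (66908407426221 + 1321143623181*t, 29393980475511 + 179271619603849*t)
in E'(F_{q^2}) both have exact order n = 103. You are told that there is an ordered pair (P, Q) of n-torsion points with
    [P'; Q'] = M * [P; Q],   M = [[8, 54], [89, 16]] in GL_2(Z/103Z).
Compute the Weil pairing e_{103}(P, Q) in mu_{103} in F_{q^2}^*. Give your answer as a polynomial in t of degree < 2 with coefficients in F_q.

Alternating bilinearity on E[103] (values in mu_{103} in F_{183854811095939^2}) gives e(P',Q') = e(P,Q)^det(M).
So e_{103}(P,Q) = e_{103}(P',Q')^{91}, since 60*91 = 1 mod 103.
Run Miller on y^2=x^3+70474921541957*x+32182032600754 over F_{183854811095939}: ladder 1100111 (7 bits); e = f_P(D_Q)/f_Q(D_P).
So e_{103}(P',Q') = 91293208830757 + 118498389197195*t.
Raise to 91: e(P,Q) = 180413192957224 + 120736300795912*t in mu_{103}.

180413192957224 + 120736300795912*t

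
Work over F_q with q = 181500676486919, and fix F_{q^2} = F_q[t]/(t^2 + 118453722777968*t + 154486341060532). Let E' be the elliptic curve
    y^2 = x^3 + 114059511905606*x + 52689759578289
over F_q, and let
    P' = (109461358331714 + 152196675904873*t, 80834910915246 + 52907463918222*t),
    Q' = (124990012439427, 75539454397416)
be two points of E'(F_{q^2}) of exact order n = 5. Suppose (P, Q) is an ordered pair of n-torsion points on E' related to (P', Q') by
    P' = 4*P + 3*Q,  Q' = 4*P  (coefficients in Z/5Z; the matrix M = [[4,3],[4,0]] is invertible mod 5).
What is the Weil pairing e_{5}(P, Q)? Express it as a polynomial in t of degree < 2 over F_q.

138090609893036 + 104920489323127*t

The 5-Weil pairing on E[5] over F_{181500676486919} is alternating-bilinear: e_{5}(P',Q') = e_{5}(P,Q)^det(M).
det M = 4*0 - 3*4 = -12 = 3 (mod 5); 3^{-1} = 2 (mod 5).
n = 5 = (101)_2 (3 bits, wt 2); accumulate f_{5,P'}(Q'+S)/f_{5,P'}(S) along the 2-step ladder.
Result: e(P',Q') = 93014879147723 + 35499777195660*t.
e_{5}(P,Q) = (93014879147723 + 35499777195660*t)^{2} = 138090609893036 + 104920489323127*t.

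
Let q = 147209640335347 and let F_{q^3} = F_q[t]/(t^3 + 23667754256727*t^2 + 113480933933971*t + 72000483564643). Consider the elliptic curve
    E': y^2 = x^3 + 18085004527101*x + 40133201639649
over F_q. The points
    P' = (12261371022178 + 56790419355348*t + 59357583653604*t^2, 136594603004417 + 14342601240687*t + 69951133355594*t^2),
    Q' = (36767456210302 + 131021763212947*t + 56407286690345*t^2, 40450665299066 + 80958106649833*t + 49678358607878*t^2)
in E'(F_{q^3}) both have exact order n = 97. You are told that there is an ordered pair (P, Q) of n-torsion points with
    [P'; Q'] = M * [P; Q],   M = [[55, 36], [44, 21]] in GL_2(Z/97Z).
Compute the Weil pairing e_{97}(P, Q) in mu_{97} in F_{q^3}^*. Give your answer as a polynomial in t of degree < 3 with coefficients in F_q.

24596169601337 + 67808395125130*t + 83498359718295*t^2

The 97-Weil pairing on E[97] over F_{147209640335347} is alternating-bilinear: e_{97}(P',Q') = e_{97}(P,Q)^det(M).
det M = 55*21 - 36*44 = -429 = 56 (mod 97); 56^{-1} = 26 (mod 97).
Miller loop for e_{97} over F_{147209640335347^3}: bits of 97 = 1100001; 6 double steps + 2 add steps, l/v at each.
So e_{97}(P',Q') = 64780006328553 + 97713165600133*t + 35225305054321*t^2.
Finally e_{97}(P,Q) = 24596169601337 + 67808395125130*t + 83498359718295*t^2.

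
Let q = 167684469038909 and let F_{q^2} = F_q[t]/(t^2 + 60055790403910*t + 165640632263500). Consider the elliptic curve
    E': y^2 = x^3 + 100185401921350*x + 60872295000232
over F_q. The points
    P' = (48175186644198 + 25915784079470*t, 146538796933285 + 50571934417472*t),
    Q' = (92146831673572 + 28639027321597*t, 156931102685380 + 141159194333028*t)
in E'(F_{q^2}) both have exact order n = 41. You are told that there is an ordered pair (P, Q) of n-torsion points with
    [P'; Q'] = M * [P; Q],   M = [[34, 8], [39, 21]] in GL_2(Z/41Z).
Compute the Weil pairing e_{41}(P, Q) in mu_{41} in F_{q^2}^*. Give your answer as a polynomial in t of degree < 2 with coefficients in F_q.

64542473349433 + 101657357678979*t

Alternating bilinearity on E[41] (values in mu_{41} in F_{167684469038909^2}) gives e(P',Q') = e(P,Q)^det(M).
Hence e(P,Q) = e(P',Q')^{5} where 5 = 33^{-1} mod 41.
6-bit Miller (101001) on E'/F_{167684469038909} with a'=100185401921350, b'=60872295000232: accumulate tangent/chord ratios at Q'+S and P'+S'.
e_{41}(P',Q') = 30056043853208 + 93163126917889*t.
Finally e_{41}(P,Q) = 64542473349433 + 101657357678979*t.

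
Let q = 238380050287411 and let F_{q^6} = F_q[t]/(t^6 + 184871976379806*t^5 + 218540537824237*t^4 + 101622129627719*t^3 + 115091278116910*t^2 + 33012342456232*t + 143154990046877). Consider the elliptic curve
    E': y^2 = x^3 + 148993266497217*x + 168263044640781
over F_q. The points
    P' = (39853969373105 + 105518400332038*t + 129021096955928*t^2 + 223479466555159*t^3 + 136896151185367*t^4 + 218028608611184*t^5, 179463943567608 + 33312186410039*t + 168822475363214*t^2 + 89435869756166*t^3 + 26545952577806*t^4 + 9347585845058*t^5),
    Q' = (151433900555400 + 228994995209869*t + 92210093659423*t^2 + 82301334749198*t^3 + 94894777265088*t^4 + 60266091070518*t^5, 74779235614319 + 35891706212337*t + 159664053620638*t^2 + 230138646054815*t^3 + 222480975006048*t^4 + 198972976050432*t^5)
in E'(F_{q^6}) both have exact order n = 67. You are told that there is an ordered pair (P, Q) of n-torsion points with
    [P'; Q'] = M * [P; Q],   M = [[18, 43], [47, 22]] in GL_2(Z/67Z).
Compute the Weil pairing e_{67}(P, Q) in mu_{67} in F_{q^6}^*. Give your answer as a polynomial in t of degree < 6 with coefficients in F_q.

192259138254395 + 193721342542552*t + 113850690639728*t^2 + 189095010952593*t^3 + 208778592032706*t^4 + 74663107645100*t^5

The 67-Weil pairing on E[67] over F_{238380050287411} is alternating-bilinear: e_{67}(P',Q') = e_{67}(P,Q)^det(M).
det M = 18*22 - 43*47 = -1625 = 50 (mod 67); 50^{-1} = 63 (mod 67).
Run Miller on y^2=x^3+148993266497217*x+168263044640781 over F_{238380050287411}: ladder 1000011 (7 bits); e = f_P(D_Q)/f_Q(D_P).
f_P(D_Q)/f_Q(D_P) = 29752056390653 + 38740214755595*t + 234120197237116*t^2 + 81523471156911*t^3 + 28329359469494*t^4 + 178858115643256*t^5.
Raise to 63: e(P,Q) = 192259138254395 + 193721342542552*t + 113850690639728*t^2 + 189095010952593*t^3 + 208778592032706*t^4 + 74663107645100*t^5 in mu_{67}.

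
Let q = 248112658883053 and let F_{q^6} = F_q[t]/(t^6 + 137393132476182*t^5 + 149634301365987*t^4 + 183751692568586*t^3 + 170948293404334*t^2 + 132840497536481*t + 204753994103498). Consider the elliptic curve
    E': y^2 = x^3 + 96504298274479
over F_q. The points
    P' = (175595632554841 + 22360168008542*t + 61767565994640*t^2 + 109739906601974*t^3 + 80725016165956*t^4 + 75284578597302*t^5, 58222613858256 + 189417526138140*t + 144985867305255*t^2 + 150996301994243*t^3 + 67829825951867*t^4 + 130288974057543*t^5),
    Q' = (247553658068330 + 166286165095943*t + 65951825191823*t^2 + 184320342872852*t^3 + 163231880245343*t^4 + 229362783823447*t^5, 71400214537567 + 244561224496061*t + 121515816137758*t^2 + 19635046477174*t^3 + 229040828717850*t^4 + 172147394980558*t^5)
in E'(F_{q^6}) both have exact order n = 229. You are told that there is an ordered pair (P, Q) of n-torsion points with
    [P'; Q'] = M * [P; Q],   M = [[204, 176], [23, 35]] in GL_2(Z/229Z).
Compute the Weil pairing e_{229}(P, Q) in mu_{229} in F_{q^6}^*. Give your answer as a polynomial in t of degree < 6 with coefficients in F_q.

Alternating bilinearity on E[229] (values in mu_{229} in F_{248112658883053^6}) gives e(P',Q') = e(P,Q)^det(M).
det(M) mod 229 = 115; its inverse in (Z/229)^* is 2 (check: 115*2 mod 229 = 1).
Double-and-add over 11100101: 8-1 doublings, 5-1 additions; each step l_{T,T}/v_{2T} or l_{T,P'}/v at Q'+S for random S.
f_P(D_Q)/f_Q(D_P) = 6488602193628 + 148454944143983*t + 124929027507905*t^2 + 18963500999408*t^3 + 47183093075808*t^4 + 215485124983691*t^5.
Finally e_{229}(P,Q) = 122045544658336 + 215610317289496*t + 240752292772557*t^2 + 129305787931955*t^3 + 135801849655748*t^4 + 20719806607641*t^5.

122045544658336 + 215610317289496*t + 240752292772557*t^2 + 129305787931955*t^3 + 135801849655748*t^4 + 20719806607641*t^5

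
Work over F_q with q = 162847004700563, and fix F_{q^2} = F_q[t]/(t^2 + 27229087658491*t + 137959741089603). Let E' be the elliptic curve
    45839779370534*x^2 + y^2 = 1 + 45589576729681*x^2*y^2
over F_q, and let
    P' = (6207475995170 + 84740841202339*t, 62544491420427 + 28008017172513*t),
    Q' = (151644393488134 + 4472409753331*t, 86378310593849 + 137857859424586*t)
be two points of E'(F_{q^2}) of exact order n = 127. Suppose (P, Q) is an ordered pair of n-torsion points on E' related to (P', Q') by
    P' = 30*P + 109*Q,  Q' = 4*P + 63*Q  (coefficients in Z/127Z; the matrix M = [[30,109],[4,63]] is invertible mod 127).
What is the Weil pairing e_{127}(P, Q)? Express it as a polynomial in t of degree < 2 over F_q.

32763920357514 + 15805863298782*t

Under M = [[30,109],[4,63]] in GL_2(Z/127), e_{127}(P',Q') = e_{127}(P,Q)^(30*63-109*4 mod 127).
30*63 - 109*4 = 1454; reduced mod 127: det = 57, inverse 78.
Edwards a_E,d_E -> Montgomery A=121719840434319,B=81244614050284 -> Weierstrass 108991111416744,5949625716128 via alpha=96661728366984,beta=40774301835354.
Build f_{127,P'} and f_{127,Q'} via the 7-bit ladder of 127=1111111_2; evaluate at shifted divisors; quotient in F_{162847004700563^2}.
The quotient is 47602998726313 + 115527387547887*t.
Finally e_{127}(P,Q) = 32763920357514 + 15805863298782*t.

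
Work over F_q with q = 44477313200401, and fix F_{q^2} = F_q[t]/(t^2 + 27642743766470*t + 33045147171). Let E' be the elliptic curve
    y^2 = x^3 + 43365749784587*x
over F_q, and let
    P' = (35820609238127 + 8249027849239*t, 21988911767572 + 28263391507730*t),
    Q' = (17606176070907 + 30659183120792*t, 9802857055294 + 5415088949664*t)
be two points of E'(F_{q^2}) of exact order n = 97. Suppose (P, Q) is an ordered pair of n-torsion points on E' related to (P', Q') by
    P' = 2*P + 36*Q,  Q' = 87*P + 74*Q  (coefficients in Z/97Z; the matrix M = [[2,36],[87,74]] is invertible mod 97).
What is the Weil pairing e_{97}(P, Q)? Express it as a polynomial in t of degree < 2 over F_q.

e_{97} is bilinear + alternating on E[97], so e_{97}(2*P + 36*Q, 87*P + 74*Q) = e_{97}(P,Q)^(2*74-36*87).
Inverting 23 mod 97: 38. Thus e_{97}(P,Q) = e(P',Q')^{38}.
Build f_{97,P'} and f_{97,Q'} via the 7-bit ladder of 97=1100001_2; evaluate at shifted divisors; quotient in F_{44477313200401^2}.
Miller gives e_{97}(P',Q') = 22243010051847 + 4314903865244*t in F_{44477313200401^2}.
e_{97}(P,Q) = (22243010051847 + 4314903865244*t)^{38} = 37443651585802 + 25185556752803*t.

37443651585802 + 25185556752803*t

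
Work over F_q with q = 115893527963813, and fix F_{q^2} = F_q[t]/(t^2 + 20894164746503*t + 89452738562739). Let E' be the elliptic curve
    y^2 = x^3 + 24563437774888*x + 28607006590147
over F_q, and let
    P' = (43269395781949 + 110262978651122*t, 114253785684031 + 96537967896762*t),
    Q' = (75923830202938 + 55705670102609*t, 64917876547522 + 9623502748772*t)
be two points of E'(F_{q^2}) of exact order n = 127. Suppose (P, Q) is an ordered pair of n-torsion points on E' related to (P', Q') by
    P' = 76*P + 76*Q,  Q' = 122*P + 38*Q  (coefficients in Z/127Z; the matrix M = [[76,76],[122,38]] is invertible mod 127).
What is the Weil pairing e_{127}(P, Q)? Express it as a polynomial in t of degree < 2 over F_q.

The 127-Weil pairing on E[127] over F_{115893527963813} is alternating-bilinear: e_{127}(P',Q') = e_{127}(P,Q)^det(M).
Inverting 93 mod 127: 56. Thus e_{127}(P,Q) = e(P',Q')^{56}.
Double-and-add over 1111111: 7-1 doublings, 7-1 additions; each step l_{T,T}/v_{2T} or l_{T,P'}/v at Q'+S for random S.
So e_{127}(P',Q') = 93862724493259 + 48525265940640*t.
Raise to 56: e(P,Q) = 80118949331978 + 43368899783694*t in mu_{127}.

80118949331978 + 43368899783694*t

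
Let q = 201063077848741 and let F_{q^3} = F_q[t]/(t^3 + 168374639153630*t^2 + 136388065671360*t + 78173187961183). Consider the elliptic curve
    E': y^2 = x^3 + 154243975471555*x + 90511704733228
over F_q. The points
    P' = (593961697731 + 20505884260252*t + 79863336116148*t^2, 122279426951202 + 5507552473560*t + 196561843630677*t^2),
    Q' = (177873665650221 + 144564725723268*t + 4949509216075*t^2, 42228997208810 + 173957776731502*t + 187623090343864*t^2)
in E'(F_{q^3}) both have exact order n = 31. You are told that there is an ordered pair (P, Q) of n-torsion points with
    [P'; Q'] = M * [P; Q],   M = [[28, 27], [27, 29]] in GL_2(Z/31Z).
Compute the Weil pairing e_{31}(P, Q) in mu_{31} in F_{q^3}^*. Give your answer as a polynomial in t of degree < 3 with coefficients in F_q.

e_{31}(aP+bQ,cP+dQ) = e_{31}(P,Q)^(ad-bc); with (a,b,c,d)=(28,27,27,29) this gives the det-31 law.
So e_{31}(P,Q) = e_{31}(P',Q')^{3}, since 21*3 = 1 mod 31.
Build f_{31,P'} and f_{31,Q'} via the 5-bit ladder of 31=11111_2; evaluate at shifted divisors; quotient in F_{201063077848741^3}.
e_{31}(P',Q') = 31333162877156 + 47930435741584*t + 76805831783442*t^2.
Finally e_{31}(P,Q) = 163429831076522 + 30946353534036*t + 74815801989122*t^2.

163429831076522 + 30946353534036*t + 74815801989122*t^2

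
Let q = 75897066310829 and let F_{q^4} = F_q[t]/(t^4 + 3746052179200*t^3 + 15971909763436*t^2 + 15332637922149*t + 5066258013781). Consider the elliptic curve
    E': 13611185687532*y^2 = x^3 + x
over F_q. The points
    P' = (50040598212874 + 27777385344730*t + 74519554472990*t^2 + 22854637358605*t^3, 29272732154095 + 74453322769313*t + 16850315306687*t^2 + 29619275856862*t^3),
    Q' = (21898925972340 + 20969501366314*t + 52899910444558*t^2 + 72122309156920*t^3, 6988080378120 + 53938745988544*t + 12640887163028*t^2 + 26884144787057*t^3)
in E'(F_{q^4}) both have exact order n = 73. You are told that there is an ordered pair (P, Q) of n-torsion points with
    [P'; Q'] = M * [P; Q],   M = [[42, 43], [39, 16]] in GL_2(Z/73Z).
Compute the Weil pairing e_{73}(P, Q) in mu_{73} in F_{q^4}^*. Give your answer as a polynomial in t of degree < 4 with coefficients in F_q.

e_{73}(aP+bQ,cP+dQ) = e_{73}(P,Q)^(ad-bc); with (a,b,c,d)=(42,43,39,16) this gives the det-73 law.
Hence e(P,Q) = e(P',Q')^{43} where 43 = 17^{-1} mod 73.
Montgomery->Weierstrass: x_W = 14117999636526*x, y_W=14117999636526*y on F_{75897066310829}; lands on y^2=x^3+6906364150427*x.
Miller loop for e_{73} over F_{75897066310829^4}: bits of 73 = 1001001; 6 double steps + 2 add steps, l/v at each.
f_P(D_Q)/f_Q(D_P) = 15299865824196 + 36950141606686*t + 68087735034519*t^2 + 55780648151576*t^3.
(15299865824196 + 36950141606686*t + 68087735034519*t^2 + 55780648151576*t^3)^{43} mod (75897066310829,f) = 60082912238546 + 44354410233152*t + 18423286883059*t^2 + 22137030138639*t^3.

60082912238546 + 44354410233152*t + 18423286883059*t^2 + 22137030138639*t^3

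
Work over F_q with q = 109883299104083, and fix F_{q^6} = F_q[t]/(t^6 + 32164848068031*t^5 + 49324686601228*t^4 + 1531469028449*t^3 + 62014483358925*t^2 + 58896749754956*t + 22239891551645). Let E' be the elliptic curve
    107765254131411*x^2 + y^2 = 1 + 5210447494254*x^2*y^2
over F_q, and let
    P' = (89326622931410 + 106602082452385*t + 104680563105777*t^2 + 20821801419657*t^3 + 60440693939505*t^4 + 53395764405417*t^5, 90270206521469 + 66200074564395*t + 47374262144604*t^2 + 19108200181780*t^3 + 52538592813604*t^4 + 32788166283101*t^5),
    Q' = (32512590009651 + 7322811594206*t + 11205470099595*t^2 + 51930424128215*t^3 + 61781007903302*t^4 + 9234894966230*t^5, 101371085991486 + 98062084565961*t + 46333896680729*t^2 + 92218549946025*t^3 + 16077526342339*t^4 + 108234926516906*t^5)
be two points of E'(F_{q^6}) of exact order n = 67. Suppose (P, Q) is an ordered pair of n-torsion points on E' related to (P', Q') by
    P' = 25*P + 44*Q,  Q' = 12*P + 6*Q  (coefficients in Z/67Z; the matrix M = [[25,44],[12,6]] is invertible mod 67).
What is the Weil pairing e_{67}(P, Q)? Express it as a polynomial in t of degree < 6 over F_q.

e_{67}(aP+bQ,cP+dQ) = e_{67}(P,Q)^(ad-bc); with (a,b,c,d)=(25,44,12,6) this gives the det-67 law.
det(M) mod 67 = 24; its inverse in (Z/67)^* is 14 (check: 24*14 mod 67 = 1).
Map (x,y)_Ed via u=(1+y)/(1-y), v=(1+y)/((1-y)x) to Montgomery A=57499096060046,B=867204800566; then to (a',b')=(7952580579458,11525945459068).
7-bit Miller (1000011) on E'/F_{109883299104083} with a'=7952580579458, b'=11525945459068: accumulate tangent/chord ratios at Q'+S and P'+S'.
e_{67}(P',Q') = 67109462568164 + 42848278504576*t + 43585879814410*t^2 + 49721766428084*t^3 + 13513892721536*t^4 + 105816019904554*t^5.
(67109462568164 + 42848278504576*t + 43585879814410*t^2 + 49721766428084*t^3 + 13513892721536*t^4 + 105816019904554*t^5)^{14} mod (109883299104083,f) = 9702396049437 + 71421267469011*t + 38504334479796*t^2 + 96908375848821*t^3 + 50173810538269*t^4 + 15077927847334*t^5.

9702396049437 + 71421267469011*t + 38504334479796*t^2 + 96908375848821*t^3 + 50173810538269*t^4 + 15077927847334*t^5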